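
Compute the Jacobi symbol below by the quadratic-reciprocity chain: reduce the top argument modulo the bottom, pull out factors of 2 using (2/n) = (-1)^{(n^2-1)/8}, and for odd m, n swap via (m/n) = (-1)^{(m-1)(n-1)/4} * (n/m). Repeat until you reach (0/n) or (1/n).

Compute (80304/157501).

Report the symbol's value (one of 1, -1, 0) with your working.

0

factor out 2^4: 80304 = 2^4·5019; with 157501 mod 8 = 5, (2/157501) = -1; sign now +1; continue with (5019/157501)
flip (5019/157501) -> (157501/5019): both odd, 5019 mod 4 = 3, 157501 mod 4 = 1, so the flip contributes +1; sign now +1
(157501/5019): 157501 mod 5019 = 1912, so (157501/5019) = (1912/5019)
factor out 2^3: 1912 = 2^3·239; with 5019 mod 8 = 3, (2/5019) = -1; sign now -1; continue with (239/5019)
flip (239/5019) -> (5019/239): both odd, 239 mod 4 = 3, 5019 mod 4 = 3, so the flip contributes -1; sign now +1
(5019/239): 5019 mod 239 = 0, so (5019/239) = (0/239)
reached (0/239); gcd(a, n) > 1, so (0/239) = 0 and the symbol is 0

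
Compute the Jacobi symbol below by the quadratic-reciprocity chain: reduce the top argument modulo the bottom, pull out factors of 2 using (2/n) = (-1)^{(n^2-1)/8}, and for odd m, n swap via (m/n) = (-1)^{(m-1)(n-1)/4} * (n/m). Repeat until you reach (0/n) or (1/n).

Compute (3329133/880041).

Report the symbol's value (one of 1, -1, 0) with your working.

0

(3329133/880041): 3329133 mod 880041 = 689010, so (3329133/880041) = (689010/880041)
factor out 2^1: 689010 = 2^1·344505; with 880041 mod 8 = 1, (2/880041) = +1; sign now +1; continue with (344505/880041)
flip (344505/880041) -> (880041/344505): both odd, 344505 mod 4 = 1, 880041 mod 4 = 1, so the flip contributes +1; sign now +1
(880041/344505): 880041 mod 344505 = 191031, so (880041/344505) = (191031/344505)
flip (191031/344505) -> (344505/191031): both odd, 191031 mod 4 = 3, 344505 mod 4 = 1, so the flip contributes +1; sign now +1
(344505/191031): 344505 mod 191031 = 153474, so (344505/191031) = (153474/191031)
factor out 2^1: 153474 = 2^1·76737; with 191031 mod 8 = 7, (2/191031) = +1; sign now +1; continue with (76737/191031)
flip (76737/191031) -> (191031/76737): both odd, 76737 mod 4 = 1, 191031 mod 4 = 3, so the flip contributes +1; sign now +1
(191031/76737): 191031 mod 76737 = 37557, so (191031/76737) = (37557/76737)
flip (37557/76737) -> (76737/37557): both odd, 37557 mod 4 = 1, 76737 mod 4 = 1, so the flip contributes +1; sign now +1
(76737/37557): 76737 mod 37557 = 1623, so (76737/37557) = (1623/37557)
flip (1623/37557) -> (37557/1623): both odd, 1623 mod 4 = 3, 37557 mod 4 = 1, so the flip contributes +1; sign now +1
(37557/1623): 37557 mod 1623 = 228, so (37557/1623) = (228/1623)
factor out 2^2: 228 = 2^2·57; with 1623 mod 8 = 7, (2/1623) = +1; sign now +1; continue with (57/1623)
flip (57/1623) -> (1623/57): both odd, 57 mod 4 = 1, 1623 mod 4 = 3, so the flip contributes +1; sign now +1
(1623/57): 1623 mod 57 = 27, so (1623/57) = (27/57)
flip (27/57) -> (57/27): both odd, 27 mod 4 = 3, 57 mod 4 = 1, so the flip contributes +1; sign now +1
(57/27): 57 mod 27 = 3, so (57/27) = (3/27)
flip (3/27) -> (27/3): both odd, 3 mod 4 = 3, 27 mod 4 = 3, so the flip contributes -1; sign now -1
(27/3): 27 mod 3 = 0, so (27/3) = (0/3)
reached (0/3); gcd(a, n) > 1, so (0/3) = 0 and the symbol is 0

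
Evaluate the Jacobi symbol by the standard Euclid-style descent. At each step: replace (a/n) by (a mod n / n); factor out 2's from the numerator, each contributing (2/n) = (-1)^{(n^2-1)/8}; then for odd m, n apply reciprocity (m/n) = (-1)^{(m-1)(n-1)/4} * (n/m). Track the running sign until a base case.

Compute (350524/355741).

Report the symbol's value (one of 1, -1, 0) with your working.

1

factor out 2^2: 350524 = 2^2·87631; with 355741 mod 8 = 5, (2/355741) = -1; sign now +1; continue with (87631/355741)
flip (87631/355741) -> (355741/87631): both odd, 87631 mod 4 = 3, 355741 mod 4 = 1, so the flip contributes +1; sign now +1
(355741/87631): 355741 mod 87631 = 5217, so (355741/87631) = (5217/87631)
flip (5217/87631) -> (87631/5217): both odd, 5217 mod 4 = 1, 87631 mod 4 = 3, so the flip contributes +1; sign now +1
(87631/5217): 87631 mod 5217 = 4159, so (87631/5217) = (4159/5217)
flip (4159/5217) -> (5217/4159): both odd, 4159 mod 4 = 3, 5217 mod 4 = 1, so the flip contributes +1; sign now +1
(5217/4159): 5217 mod 4159 = 1058, so (5217/4159) = (1058/4159)
factor out 2^1: 1058 = 2^1·529; with 4159 mod 8 = 7, (2/4159) = +1; sign now +1; continue with (529/4159)
flip (529/4159) -> (4159/529): both odd, 529 mod 4 = 1, 4159 mod 4 = 3, so the flip contributes +1; sign now +1
(4159/529): 4159 mod 529 = 456, so (4159/529) = (456/529)
factor out 2^3: 456 = 2^3·57; with 529 mod 8 = 1, (2/529) = +1; sign now +1; continue with (57/529)
flip (57/529) -> (529/57): both odd, 57 mod 4 = 1, 529 mod 4 = 1, so the flip contributes +1; sign now +1
(529/57): 529 mod 57 = 16, so (529/57) = (16/57)
factor out 2^4: 16 = 2^4·1; with 57 mod 8 = 1, (2/57) = +1; sign now +1; continue with (1/57)
reached (1/57) = 1, so the symbol is +1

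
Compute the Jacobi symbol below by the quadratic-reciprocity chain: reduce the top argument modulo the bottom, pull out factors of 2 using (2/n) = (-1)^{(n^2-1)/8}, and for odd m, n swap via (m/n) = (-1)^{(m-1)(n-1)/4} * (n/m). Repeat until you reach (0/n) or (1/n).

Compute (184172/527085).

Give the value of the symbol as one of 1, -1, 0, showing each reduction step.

-1

184172 = 2^2·46043; (2/527085) = -1 since 527085 mod 8 = 5, so (184172/527085) = (-1)^2·(46043/527085); sign now +1
reciprocity: (46043/527085) = +1·(527085/46043) since 46043 mod 4 = 3, 527085 mod 4 = 1; sign now +1
(527085/46043) = (20612/46043)   [reduce mod 46043]
20612 = 2^2·5153; (2/46043) = -1 since 46043 mod 8 = 3, so (20612/46043) = (-1)^2·(5153/46043); sign now +1
reciprocity: (5153/46043) = +1·(46043/5153) since 5153 mod 4 = 1, 46043 mod 4 = 3; sign now +1
(46043/5153) = (4819/5153)   [reduce mod 5153]
reciprocity: (4819/5153) = +1·(5153/4819) since 4819 mod 4 = 3, 5153 mod 4 = 1; sign now +1
(5153/4819) = (334/4819)   [reduce mod 4819]
334 = 2^1·167; (2/4819) = -1 since 4819 mod 8 = 3, so (334/4819) = (-1)^1·(167/4819); sign now -1
reciprocity: (167/4819) = -1·(4819/167) since 167 mod 4 = 3, 4819 mod 4 = 3; sign now +1
(4819/167) = (143/167)   [reduce mod 167]
reciprocity: (143/167) = -1·(167/143) since 143 mod 4 = 3, 167 mod 4 = 3; sign now -1
(167/143) = (24/143)   [reduce mod 143]
24 = 2^3·3; (2/143) = +1 since 143 mod 8 = 7, so (24/143) = (+1)^3·(3/143); sign now -1
reciprocity: (3/143) = -1·(143/3) since 3 mod 4 = 3, 143 mod 4 = 3; sign now +1
(143/3) = (2/3)   [reduce mod 3]
2 = 2^1·1; (2/3) = -1 since 3 mod 8 = 3, so (2/3) = (-1)^1·(1/3); sign now -1
(1/3) = 1; final value = sign = -1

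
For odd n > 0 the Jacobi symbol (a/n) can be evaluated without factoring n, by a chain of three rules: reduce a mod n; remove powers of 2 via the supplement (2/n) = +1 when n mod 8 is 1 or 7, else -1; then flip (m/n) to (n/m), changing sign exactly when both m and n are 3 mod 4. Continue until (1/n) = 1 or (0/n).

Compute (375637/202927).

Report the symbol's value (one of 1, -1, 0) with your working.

-1

(375637/202927): 375637 mod 202927 = 172710, so (375637/202927) = (172710/202927)
factor out 2^1: 172710 = 2^1·86355; with 202927 mod 8 = 7, (2/202927) = +1; sign now +1; continue with (86355/202927)
flip (86355/202927) -> (202927/86355): both odd, 86355 mod 4 = 3, 202927 mod 4 = 3, so the flip contributes -1; sign now -1
(202927/86355): 202927 mod 86355 = 30217, so (202927/86355) = (30217/86355)
flip (30217/86355) -> (86355/30217): both odd, 30217 mod 4 = 1, 86355 mod 4 = 3, so the flip contributes +1; sign now -1
(86355/30217): 86355 mod 30217 = 25921, so (86355/30217) = (25921/30217)
flip (25921/30217) -> (30217/25921): both odd, 25921 mod 4 = 1, 30217 mod 4 = 1, so the flip contributes +1; sign now -1
(30217/25921): 30217 mod 25921 = 4296, so (30217/25921) = (4296/25921)
factor out 2^3: 4296 = 2^3·537; with 25921 mod 8 = 1, (2/25921) = +1; sign now -1; continue with (537/25921)
flip (537/25921) -> (25921/537): both odd, 537 mod 4 = 1, 25921 mod 4 = 1, so the flip contributes +1; sign now -1
(25921/537): 25921 mod 537 = 145, so (25921/537) = (145/537)
flip (145/537) -> (537/145): both odd, 145 mod 4 = 1, 537 mod 4 = 1, so the flip contributes +1; sign now -1
(537/145): 537 mod 145 = 102, so (537/145) = (102/145)
factor out 2^1: 102 = 2^1·51; with 145 mod 8 = 1, (2/145) = +1; sign now -1; continue with (51/145)
flip (51/145) -> (145/51): both odd, 51 mod 4 = 3, 145 mod 4 = 1, so the flip contributes +1; sign now -1
(145/51): 145 mod 51 = 43, so (145/51) = (43/51)
flip (43/51) -> (51/43): both odd, 43 mod 4 = 3, 51 mod 4 = 3, so the flip contributes -1; sign now +1
(51/43): 51 mod 43 = 8, so (51/43) = (8/43)
factor out 2^3: 8 = 2^3·1; with 43 mod 8 = 3, (2/43) = -1; sign now -1; continue with (1/43)
reached (1/43) = 1, so the symbol is -1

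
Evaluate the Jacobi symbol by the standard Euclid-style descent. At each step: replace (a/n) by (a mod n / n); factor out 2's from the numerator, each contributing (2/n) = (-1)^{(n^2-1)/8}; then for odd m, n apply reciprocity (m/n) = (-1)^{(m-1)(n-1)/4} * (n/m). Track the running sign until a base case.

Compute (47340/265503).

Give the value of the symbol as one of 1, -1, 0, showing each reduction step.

0

47340 = 2^2·11835; (2/265503) = +1 since 265503 mod 8 = 7, so (47340/265503) = (+1)^2·(11835/265503); sign now +1
reciprocity: (11835/265503) = -1·(265503/11835) since 11835 mod 4 = 3, 265503 mod 4 = 3; sign now -1
(265503/11835) = (5133/11835)   [reduce mod 11835]
reciprocity: (5133/11835) = +1·(11835/5133) since 5133 mod 4 = 1, 11835 mod 4 = 3; sign now -1
(11835/5133) = (1569/5133)   [reduce mod 5133]
reciprocity: (1569/5133) = +1·(5133/1569) since 1569 mod 4 = 1, 5133 mod 4 = 1; sign now -1
(5133/1569) = (426/1569)   [reduce mod 1569]
426 = 2^1·213; (2/1569) = +1 since 1569 mod 8 = 1, so (426/1569) = (+1)^1·(213/1569); sign now -1
reciprocity: (213/1569) = +1·(1569/213) since 213 mod 4 = 1, 1569 mod 4 = 1; sign now -1
(1569/213) = (78/213)   [reduce mod 213]
78 = 2^1·39; (2/213) = -1 since 213 mod 8 = 5, so (78/213) = (-1)^1·(39/213); sign now +1
reciprocity: (39/213) = +1·(213/39) since 39 mod 4 = 3, 213 mod 4 = 1; sign now +1
(213/39) = (18/39)   [reduce mod 39]
18 = 2^1·9; (2/39) = +1 since 39 mod 8 = 7, so (18/39) = (+1)^1·(9/39); sign now +1
reciprocity: (9/39) = +1·(39/9) since 9 mod 4 = 1, 39 mod 4 = 3; sign now +1
(39/9) = (3/9)   [reduce mod 9]
reciprocity: (3/9) = +1·(9/3) since 3 mod 4 = 3, 9 mod 4 = 1; sign now +1
(9/3) = (0/3)   [reduce mod 3]
(0/3) = 0   [gcd(a, n) > 1]; final value = 0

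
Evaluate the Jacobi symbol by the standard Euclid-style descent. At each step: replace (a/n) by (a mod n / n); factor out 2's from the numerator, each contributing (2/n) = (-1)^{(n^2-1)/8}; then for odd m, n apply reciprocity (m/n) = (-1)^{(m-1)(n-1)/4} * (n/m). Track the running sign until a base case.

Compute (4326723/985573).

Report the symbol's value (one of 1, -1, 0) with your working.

-1

(4326723/985573): 4326723 mod 985573 = 384431, so (4326723/985573) = (384431/985573)
flip (384431/985573) -> (985573/384431): both odd, 384431 mod 4 = 3, 985573 mod 4 = 1, so the flip contributes +1; sign now +1
(985573/384431): 985573 mod 384431 = 216711, so (985573/384431) = (216711/384431)
flip (216711/384431) -> (384431/216711): both odd, 216711 mod 4 = 3, 384431 mod 4 = 3, so the flip contributes -1; sign now -1
(384431/216711): 384431 mod 216711 = 167720, so (384431/216711) = (167720/216711)
factor out 2^3: 167720 = 2^3·20965; with 216711 mod 8 = 7, (2/216711) = +1; sign now -1; continue with (20965/216711)
flip (20965/216711) -> (216711/20965): both odd, 20965 mod 4 = 1, 216711 mod 4 = 3, so the flip contributes +1; sign now -1
(216711/20965): 216711 mod 20965 = 7061, so (216711/20965) = (7061/20965)
flip (7061/20965) -> (20965/7061): both odd, 7061 mod 4 = 1, 20965 mod 4 = 1, so the flip contributes +1; sign now -1
(20965/7061): 20965 mod 7061 = 6843, so (20965/7061) = (6843/7061)
flip (6843/7061) -> (7061/6843): both odd, 6843 mod 4 = 3, 7061 mod 4 = 1, so the flip contributes +1; sign now -1
(7061/6843): 7061 mod 6843 = 218, so (7061/6843) = (218/6843)
factor out 2^1: 218 = 2^1·109; with 6843 mod 8 = 3, (2/6843) = -1; sign now +1; continue with (109/6843)
flip (109/6843) -> (6843/109): both odd, 109 mod 4 = 1, 6843 mod 4 = 3, so the flip contributes +1; sign now +1
(6843/109): 6843 mod 109 = 85, so (6843/109) = (85/109)
flip (85/109) -> (109/85): both odd, 85 mod 4 = 1, 109 mod 4 = 1, so the flip contributes +1; sign now +1
(109/85): 109 mod 85 = 24, so (109/85) = (24/85)
factor out 2^3: 24 = 2^3·3; with 85 mod 8 = 5, (2/85) = -1; sign now -1; continue with (3/85)
flip (3/85) -> (85/3): both odd, 3 mod 4 = 3, 85 mod 4 = 1, so the flip contributes +1; sign now -1
(85/3): 85 mod 3 = 1, so (85/3) = (1/3)
reached (1/3) = 1, so the symbol is -1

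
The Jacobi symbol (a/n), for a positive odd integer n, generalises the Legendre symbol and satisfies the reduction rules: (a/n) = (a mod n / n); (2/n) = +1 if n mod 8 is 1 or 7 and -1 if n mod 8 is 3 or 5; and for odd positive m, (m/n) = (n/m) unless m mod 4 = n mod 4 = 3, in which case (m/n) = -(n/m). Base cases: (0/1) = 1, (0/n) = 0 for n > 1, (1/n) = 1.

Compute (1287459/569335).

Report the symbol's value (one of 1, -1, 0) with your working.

0

(1287459/569335) = (148789/569335)   [reduce mod 569335]
reciprocity: (148789/569335) = +1·(569335/148789) since 148789 mod 4 = 1, 569335 mod 4 = 3; sign now +1
(569335/148789) = (122968/148789)   [reduce mod 148789]
122968 = 2^3·15371; (2/148789) = -1 since 148789 mod 8 = 5, so (122968/148789) = (-1)^3·(15371/148789); sign now -1
reciprocity: (15371/148789) = +1·(148789/15371) since 15371 mod 4 = 3, 148789 mod 4 = 1; sign now -1
(148789/15371) = (10450/15371)   [reduce mod 15371]
10450 = 2^1·5225; (2/15371) = -1 since 15371 mod 8 = 3, so (10450/15371) = (-1)^1·(5225/15371); sign now +1
reciprocity: (5225/15371) = +1·(15371/5225) since 5225 mod 4 = 1, 15371 mod 4 = 3; sign now +1
(15371/5225) = (4921/5225)   [reduce mod 5225]
reciprocity: (4921/5225) = +1·(5225/4921) since 4921 mod 4 = 1, 5225 mod 4 = 1; sign now +1
(5225/4921) = (304/4921)   [reduce mod 4921]
304 = 2^4·19; (2/4921) = +1 since 4921 mod 8 = 1, so (304/4921) = (+1)^4·(19/4921); sign now +1
reciprocity: (19/4921) = +1·(4921/19) since 19 mod 4 = 3, 4921 mod 4 = 1; sign now +1
(4921/19) = (0/19)   [reduce mod 19]
(0/19) = 0   [gcd(a, n) > 1]; final value = 0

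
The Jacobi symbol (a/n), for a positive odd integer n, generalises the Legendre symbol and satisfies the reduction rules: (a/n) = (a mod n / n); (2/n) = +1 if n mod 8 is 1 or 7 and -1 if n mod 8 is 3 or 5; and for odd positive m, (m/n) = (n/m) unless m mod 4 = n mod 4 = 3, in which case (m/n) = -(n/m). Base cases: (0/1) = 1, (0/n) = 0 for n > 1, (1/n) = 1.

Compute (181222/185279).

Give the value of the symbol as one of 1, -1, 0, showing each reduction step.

factor out 2^1: 181222 = 2^1·90611; with 185279 mod 8 = 7, (2/185279) = +1; sign now +1; continue with (90611/185279)
flip (90611/185279) -> (185279/90611): both odd, 90611 mod 4 = 3, 185279 mod 4 = 3, so the flip contributes -1; sign now -1
(185279/90611): 185279 mod 90611 = 4057, so (185279/90611) = (4057/90611)
flip (4057/90611) -> (90611/4057): both odd, 4057 mod 4 = 1, 90611 mod 4 = 3, so the flip contributes +1; sign now -1
(90611/4057): 90611 mod 4057 = 1357, so (90611/4057) = (1357/4057)
flip (1357/4057) -> (4057/1357): both odd, 1357 mod 4 = 1, 4057 mod 4 = 1, so the flip contributes +1; sign now -1
(4057/1357): 4057 mod 1357 = 1343, so (4057/1357) = (1343/1357)
flip (1343/1357) -> (1357/1343): both odd, 1343 mod 4 = 3, 1357 mod 4 = 1, so the flip contributes +1; sign now -1
(1357/1343): 1357 mod 1343 = 14, so (1357/1343) = (14/1343)
factor out 2^1: 14 = 2^1·7; with 1343 mod 8 = 7, (2/1343) = +1; sign now -1; continue with (7/1343)
flip (7/1343) -> (1343/7): both odd, 7 mod 4 = 3, 1343 mod 4 = 3, so the flip contributes -1; sign now +1
(1343/7): 1343 mod 7 = 6, so (1343/7) = (6/7)
factor out 2^1: 6 = 2^1·3; with 7 mod 8 = 7, (2/7) = +1; sign now +1; continue with (3/7)
flip (3/7) -> (7/3): both odd, 3 mod 4 = 3, 7 mod 4 = 3, so the flip contributes -1; sign now -1
(7/3): 7 mod 3 = 1, so (7/3) = (1/3)
reached (1/3) = 1, so the symbol is -1

-1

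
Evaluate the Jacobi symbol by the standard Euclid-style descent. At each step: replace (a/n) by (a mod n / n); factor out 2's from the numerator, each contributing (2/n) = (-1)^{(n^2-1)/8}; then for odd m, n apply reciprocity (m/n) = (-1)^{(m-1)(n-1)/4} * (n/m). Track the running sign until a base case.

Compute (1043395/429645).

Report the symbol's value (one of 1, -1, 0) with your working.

0

(1043395/429645): 1043395 mod 429645 = 184105, so (1043395/429645) = (184105/429645)
flip (184105/429645) -> (429645/184105): both odd, 184105 mod 4 = 1, 429645 mod 4 = 1, so the flip contributes +1; sign now +1
(429645/184105): 429645 mod 184105 = 61435, so (429645/184105) = (61435/184105)
flip (61435/184105) -> (184105/61435): both odd, 61435 mod 4 = 3, 184105 mod 4 = 1, so the flip contributes +1; sign now +1
(184105/61435): 184105 mod 61435 = 61235, so (184105/61435) = (61235/61435)
flip (61235/61435) -> (61435/61235): both odd, 61235 mod 4 = 3, 61435 mod 4 = 3, so the flip contributes -1; sign now -1
(61435/61235): 61435 mod 61235 = 200, so (61435/61235) = (200/61235)
factor out 2^3: 200 = 2^3·25; with 61235 mod 8 = 3, (2/61235) = -1; sign now +1; continue with (25/61235)
flip (25/61235) -> (61235/25): both odd, 25 mod 4 = 1, 61235 mod 4 = 3, so the flip contributes +1; sign now +1
(61235/25): 61235 mod 25 = 10, so (61235/25) = (10/25)
factor out 2^1: 10 = 2^1·5; with 25 mod 8 = 1, (2/25) = +1; sign now +1; continue with (5/25)
flip (5/25) -> (25/5): both odd, 5 mod 4 = 1, 25 mod 4 = 1, so the flip contributes +1; sign now +1
(25/5): 25 mod 5 = 0, so (25/5) = (0/5)
reached (0/5); gcd(a, n) > 1, so (0/5) = 0 and the symbol is 0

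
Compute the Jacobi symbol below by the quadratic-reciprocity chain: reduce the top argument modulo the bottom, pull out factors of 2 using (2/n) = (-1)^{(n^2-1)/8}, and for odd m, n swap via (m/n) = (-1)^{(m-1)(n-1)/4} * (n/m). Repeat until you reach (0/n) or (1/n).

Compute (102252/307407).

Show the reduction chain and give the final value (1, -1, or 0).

102252 = 2^2·25563; (2/307407) = +1 since 307407 mod 8 = 7, so (102252/307407) = (+1)^2·(25563/307407); sign now +1
reciprocity: (25563/307407) = -1·(307407/25563) since 25563 mod 4 = 3, 307407 mod 4 = 3; sign now -1
(307407/25563) = (651/25563)   [reduce mod 25563]
reciprocity: (651/25563) = -1·(25563/651) since 651 mod 4 = 3, 25563 mod 4 = 3; sign now +1
(25563/651) = (174/651)   [reduce mod 651]
174 = 2^1·87; (2/651) = -1 since 651 mod 8 = 3, so (174/651) = (-1)^1·(87/651); sign now -1
reciprocity: (87/651) = -1·(651/87) since 87 mod 4 = 3, 651 mod 4 = 3; sign now +1
(651/87) = (42/87)   [reduce mod 87]
42 = 2^1·21; (2/87) = +1 since 87 mod 8 = 7, so (42/87) = (+1)^1·(21/87); sign now +1
reciprocity: (21/87) = +1·(87/21) since 21 mod 4 = 1, 87 mod 4 = 3; sign now +1
(87/21) = (3/21)   [reduce mod 21]
reciprocity: (3/21) = +1·(21/3) since 3 mod 4 = 3, 21 mod 4 = 1; sign now +1
(21/3) = (0/3)   [reduce mod 3]
(0/3) = 0   [gcd(a, n) > 1]; final value = 0

0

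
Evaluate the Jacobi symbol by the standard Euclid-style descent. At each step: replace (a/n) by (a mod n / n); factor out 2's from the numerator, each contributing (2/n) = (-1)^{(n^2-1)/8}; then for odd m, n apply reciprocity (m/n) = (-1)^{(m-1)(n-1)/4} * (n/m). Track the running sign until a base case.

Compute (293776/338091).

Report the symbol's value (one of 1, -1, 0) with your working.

1

factor out 2^4: 293776 = 2^4·18361; with 338091 mod 8 = 3, (2/338091) = -1; sign now +1; continue with (18361/338091)
flip (18361/338091) -> (338091/18361): both odd, 18361 mod 4 = 1, 338091 mod 4 = 3, so the flip contributes +1; sign now +1
(338091/18361): 338091 mod 18361 = 7593, so (338091/18361) = (7593/18361)
flip (7593/18361) -> (18361/7593): both odd, 7593 mod 4 = 1, 18361 mod 4 = 1, so the flip contributes +1; sign now +1
(18361/7593): 18361 mod 7593 = 3175, so (18361/7593) = (3175/7593)
flip (3175/7593) -> (7593/3175): both odd, 3175 mod 4 = 3, 7593 mod 4 = 1, so the flip contributes +1; sign now +1
(7593/3175): 7593 mod 3175 = 1243, so (7593/3175) = (1243/3175)
flip (1243/3175) -> (3175/1243): both odd, 1243 mod 4 = 3, 3175 mod 4 = 3, so the flip contributes -1; sign now -1
(3175/1243): 3175 mod 1243 = 689, so (3175/1243) = (689/1243)
flip (689/1243) -> (1243/689): both odd, 689 mod 4 = 1, 1243 mod 4 = 3, so the flip contributes +1; sign now -1
(1243/689): 1243 mod 689 = 554, so (1243/689) = (554/689)
factor out 2^1: 554 = 2^1·277; with 689 mod 8 = 1, (2/689) = +1; sign now -1; continue with (277/689)
flip (277/689) -> (689/277): both odd, 277 mod 4 = 1, 689 mod 4 = 1, so the flip contributes +1; sign now -1
(689/277): 689 mod 277 = 135, so (689/277) = (135/277)
flip (135/277) -> (277/135): both odd, 135 mod 4 = 3, 277 mod 4 = 1, so the flip contributes +1; sign now -1
(277/135): 277 mod 135 = 7, so (277/135) = (7/135)
flip (7/135) -> (135/7): both odd, 7 mod 4 = 3, 135 mod 4 = 3, so the flip contributes -1; sign now +1
(135/7): 135 mod 7 = 2, so (135/7) = (2/7)
factor out 2^1: 2 = 2^1·1; with 7 mod 8 = 7, (2/7) = +1; sign now +1; continue with (1/7)
reached (1/7) = 1, so the symbol is +1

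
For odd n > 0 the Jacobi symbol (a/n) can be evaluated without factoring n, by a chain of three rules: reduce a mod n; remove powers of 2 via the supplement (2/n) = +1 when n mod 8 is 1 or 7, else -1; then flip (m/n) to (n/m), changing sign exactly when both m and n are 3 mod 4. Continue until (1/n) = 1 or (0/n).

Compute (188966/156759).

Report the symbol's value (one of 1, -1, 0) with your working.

-1

(188966/156759): 188966 mod 156759 = 32207, so (188966/156759) = (32207/156759)
flip (32207/156759) -> (156759/32207): both odd, 32207 mod 4 = 3, 156759 mod 4 = 3, so the flip contributes -1; sign now -1
(156759/32207): 156759 mod 32207 = 27931, so (156759/32207) = (27931/32207)
flip (27931/32207) -> (32207/27931): both odd, 27931 mod 4 = 3, 32207 mod 4 = 3, so the flip contributes -1; sign now +1
(32207/27931): 32207 mod 27931 = 4276, so (32207/27931) = (4276/27931)
factor out 2^2: 4276 = 2^2·1069; with 27931 mod 8 = 3, (2/27931) = -1; sign now +1; continue with (1069/27931)
flip (1069/27931) -> (27931/1069): both odd, 1069 mod 4 = 1, 27931 mod 4 = 3, so the flip contributes +1; sign now +1
(27931/1069): 27931 mod 1069 = 137, so (27931/1069) = (137/1069)
flip (137/1069) -> (1069/137): both odd, 137 mod 4 = 1, 1069 mod 4 = 1, so the flip contributes +1; sign now +1
(1069/137): 1069 mod 137 = 110, so (1069/137) = (110/137)
factor out 2^1: 110 = 2^1·55; with 137 mod 8 = 1, (2/137) = +1; sign now +1; continue with (55/137)
flip (55/137) -> (137/55): both odd, 55 mod 4 = 3, 137 mod 4 = 1, so the flip contributes +1; sign now +1
(137/55): 137 mod 55 = 27, so (137/55) = (27/55)
flip (27/55) -> (55/27): both odd, 27 mod 4 = 3, 55 mod 4 = 3, so the flip contributes -1; sign now -1
(55/27): 55 mod 27 = 1, so (55/27) = (1/27)
reached (1/27) = 1, so the symbol is -1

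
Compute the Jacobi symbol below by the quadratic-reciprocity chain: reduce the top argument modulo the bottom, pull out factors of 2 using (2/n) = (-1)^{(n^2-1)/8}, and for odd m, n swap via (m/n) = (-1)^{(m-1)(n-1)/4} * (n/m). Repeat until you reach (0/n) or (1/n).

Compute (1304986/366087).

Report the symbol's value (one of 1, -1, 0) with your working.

1

(1304986/366087) = (206725/366087)   [reduce mod 366087]
reciprocity: (206725/366087) = +1·(366087/206725) since 206725 mod 4 = 1, 366087 mod 4 = 3; sign now +1
(366087/206725) = (159362/206725)   [reduce mod 206725]
159362 = 2^1·79681; (2/206725) = -1 since 206725 mod 8 = 5, so (159362/206725) = (-1)^1·(79681/206725); sign now -1
reciprocity: (79681/206725) = +1·(206725/79681) since 79681 mod 4 = 1, 206725 mod 4 = 1; sign now -1
(206725/79681) = (47363/79681)   [reduce mod 79681]
reciprocity: (47363/79681) = +1·(79681/47363) since 47363 mod 4 = 3, 79681 mod 4 = 1; sign now -1
(79681/47363) = (32318/47363)   [reduce mod 47363]
32318 = 2^1·16159; (2/47363) = -1 since 47363 mod 8 = 3, so (32318/47363) = (-1)^1·(16159/47363); sign now +1
reciprocity: (16159/47363) = -1·(47363/16159) since 16159 mod 4 = 3, 47363 mod 4 = 3; sign now -1
(47363/16159) = (15045/16159)   [reduce mod 16159]
reciprocity: (15045/16159) = +1·(16159/15045) since 15045 mod 4 = 1, 16159 mod 4 = 3; sign now -1
(16159/15045) = (1114/15045)   [reduce mod 15045]
1114 = 2^1·557; (2/15045) = -1 since 15045 mod 8 = 5, so (1114/15045) = (-1)^1·(557/15045); sign now +1
reciprocity: (557/15045) = +1·(15045/557) since 557 mod 4 = 1, 15045 mod 4 = 1; sign now +1
(15045/557) = (6/557)   [reduce mod 557]
6 = 2^1·3; (2/557) = -1 since 557 mod 8 = 5, so (6/557) = (-1)^1·(3/557); sign now -1
reciprocity: (3/557) = +1·(557/3) since 3 mod 4 = 3, 557 mod 4 = 1; sign now -1
(557/3) = (2/3)   [reduce mod 3]
2 = 2^1·1; (2/3) = -1 since 3 mod 8 = 3, so (2/3) = (-1)^1·(1/3); sign now +1
(1/3) = 1; final value = sign = +1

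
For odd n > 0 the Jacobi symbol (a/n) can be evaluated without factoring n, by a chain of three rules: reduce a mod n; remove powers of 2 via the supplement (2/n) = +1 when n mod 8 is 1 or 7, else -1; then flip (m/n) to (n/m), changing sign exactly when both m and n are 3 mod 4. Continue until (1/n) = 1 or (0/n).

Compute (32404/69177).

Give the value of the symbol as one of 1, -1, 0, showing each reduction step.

1

32404 = 2^2·8101; (2/69177) = +1 since 69177 mod 8 = 1, so (32404/69177) = (+1)^2·(8101/69177); sign now +1
reciprocity: (8101/69177) = +1·(69177/8101) since 8101 mod 4 = 1, 69177 mod 4 = 1; sign now +1
(69177/8101) = (4369/8101)   [reduce mod 8101]
reciprocity: (4369/8101) = +1·(8101/4369) since 4369 mod 4 = 1, 8101 mod 4 = 1; sign now +1
(8101/4369) = (3732/4369)   [reduce mod 4369]
3732 = 2^2·933; (2/4369) = +1 since 4369 mod 8 = 1, so (3732/4369) = (+1)^2·(933/4369); sign now +1
reciprocity: (933/4369) = +1·(4369/933) since 933 mod 4 = 1, 4369 mod 4 = 1; sign now +1
(4369/933) = (637/933)   [reduce mod 933]
reciprocity: (637/933) = +1·(933/637) since 637 mod 4 = 1, 933 mod 4 = 1; sign now +1
(933/637) = (296/637)   [reduce mod 637]
296 = 2^3·37; (2/637) = -1 since 637 mod 8 = 5, so (296/637) = (-1)^3·(37/637); sign now -1
reciprocity: (37/637) = +1·(637/37) since 37 mod 4 = 1, 637 mod 4 = 1; sign now -1
(637/37) = (8/37)   [reduce mod 37]
8 = 2^3·1; (2/37) = -1 since 37 mod 8 = 5, so (8/37) = (-1)^3·(1/37); sign now +1
(1/37) = 1; final value = sign = +1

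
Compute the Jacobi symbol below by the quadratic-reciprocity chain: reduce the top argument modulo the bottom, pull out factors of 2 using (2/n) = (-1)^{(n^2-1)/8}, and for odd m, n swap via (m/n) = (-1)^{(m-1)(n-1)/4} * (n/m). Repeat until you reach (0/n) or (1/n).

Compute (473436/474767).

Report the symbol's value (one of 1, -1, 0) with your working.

473436 = 2^2·118359; (2/474767) = +1 since 474767 mod 8 = 7, so (473436/474767) = (+1)^2·(118359/474767); sign now +1
reciprocity: (118359/474767) = -1·(474767/118359) since 118359 mod 4 = 3, 474767 mod 4 = 3; sign now -1
(474767/118359) = (1331/118359)   [reduce mod 118359]
reciprocity: (1331/118359) = -1·(118359/1331) since 1331 mod 4 = 3, 118359 mod 4 = 3; sign now +1
(118359/1331) = (1231/1331)   [reduce mod 1331]
reciprocity: (1231/1331) = -1·(1331/1231) since 1231 mod 4 = 3, 1331 mod 4 = 3; sign now -1
(1331/1231) = (100/1231)   [reduce mod 1231]
100 = 2^2·25; (2/1231) = +1 since 1231 mod 8 = 7, so (100/1231) = (+1)^2·(25/1231); sign now -1
reciprocity: (25/1231) = +1·(1231/25) since 25 mod 4 = 1, 1231 mod 4 = 3; sign now -1
(1231/25) = (6/25)   [reduce mod 25]
6 = 2^1·3; (2/25) = +1 since 25 mod 8 = 1, so (6/25) = (+1)^1·(3/25); sign now -1
reciprocity: (3/25) = +1·(25/3) since 3 mod 4 = 3, 25 mod 4 = 1; sign now -1
(25/3) = (1/3)   [reduce mod 3]
(1/3) = 1; final value = sign = -1

-1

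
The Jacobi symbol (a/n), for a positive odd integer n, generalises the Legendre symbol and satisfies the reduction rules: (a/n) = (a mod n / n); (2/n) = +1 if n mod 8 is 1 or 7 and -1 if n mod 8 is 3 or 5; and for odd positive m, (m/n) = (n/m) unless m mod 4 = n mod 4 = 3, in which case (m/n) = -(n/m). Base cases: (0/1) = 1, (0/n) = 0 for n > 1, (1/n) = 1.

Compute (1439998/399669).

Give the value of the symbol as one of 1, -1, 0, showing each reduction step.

(1439998/399669) = (240991/399669)   [reduce mod 399669]
reciprocity: (240991/399669) = +1·(399669/240991) since 240991 mod 4 = 3, 399669 mod 4 = 1; sign now +1
(399669/240991) = (158678/240991)   [reduce mod 240991]
158678 = 2^1·79339; (2/240991) = +1 since 240991 mod 8 = 7, so (158678/240991) = (+1)^1·(79339/240991); sign now +1
reciprocity: (79339/240991) = -1·(240991/79339) since 79339 mod 4 = 3, 240991 mod 4 = 3; sign now -1
(240991/79339) = (2974/79339)   [reduce mod 79339]
2974 = 2^1·1487; (2/79339) = -1 since 79339 mod 8 = 3, so (2974/79339) = (-1)^1·(1487/79339); sign now +1
reciprocity: (1487/79339) = -1·(79339/1487) since 1487 mod 4 = 3, 79339 mod 4 = 3; sign now -1
(79339/1487) = (528/1487)   [reduce mod 1487]
528 = 2^4·33; (2/1487) = +1 since 1487 mod 8 = 7, so (528/1487) = (+1)^4·(33/1487); sign now -1
reciprocity: (33/1487) = +1·(1487/33) since 33 mod 4 = 1, 1487 mod 4 = 3; sign now -1
(1487/33) = (2/33)   [reduce mod 33]
2 = 2^1·1; (2/33) = +1 since 33 mod 8 = 1, so (2/33) = (+1)^1·(1/33); sign now -1
(1/33) = 1; final value = sign = -1

-1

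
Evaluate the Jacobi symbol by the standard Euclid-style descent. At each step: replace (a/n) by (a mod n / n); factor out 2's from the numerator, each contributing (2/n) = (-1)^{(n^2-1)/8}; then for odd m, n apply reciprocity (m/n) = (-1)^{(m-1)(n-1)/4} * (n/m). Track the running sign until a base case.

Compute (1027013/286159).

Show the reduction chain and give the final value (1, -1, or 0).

1

(1027013/286159) = (168536/286159)   [reduce mod 286159]
168536 = 2^3·21067; (2/286159) = +1 since 286159 mod 8 = 7, so (168536/286159) = (+1)^3·(21067/286159); sign now +1
reciprocity: (21067/286159) = -1·(286159/21067) since 21067 mod 4 = 3, 286159 mod 4 = 3; sign now -1
(286159/21067) = (12288/21067)   [reduce mod 21067]
12288 = 2^12·3; (2/21067) = -1 since 21067 mod 8 = 3, so (12288/21067) = (-1)^12·(3/21067); sign now -1
reciprocity: (3/21067) = -1·(21067/3) since 3 mod 4 = 3, 21067 mod 4 = 3; sign now +1
(21067/3) = (1/3)   [reduce mod 3]
(1/3) = 1; final value = sign = +1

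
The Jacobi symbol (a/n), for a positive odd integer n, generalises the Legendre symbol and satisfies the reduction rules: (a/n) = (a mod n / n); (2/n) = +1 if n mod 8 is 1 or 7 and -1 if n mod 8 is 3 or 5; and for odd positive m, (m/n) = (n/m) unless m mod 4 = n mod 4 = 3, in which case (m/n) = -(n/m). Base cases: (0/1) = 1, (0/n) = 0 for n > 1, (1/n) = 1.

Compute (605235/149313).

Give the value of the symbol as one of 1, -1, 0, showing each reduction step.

(605235/149313): 605235 mod 149313 = 7983, so (605235/149313) = (7983/149313)
flip (7983/149313) -> (149313/7983): both odd, 7983 mod 4 = 3, 149313 mod 4 = 1, so the flip contributes +1; sign now +1
(149313/7983): 149313 mod 7983 = 5619, so (149313/7983) = (5619/7983)
flip (5619/7983) -> (7983/5619): both odd, 5619 mod 4 = 3, 7983 mod 4 = 3, so the flip contributes -1; sign now -1
(7983/5619): 7983 mod 5619 = 2364, so (7983/5619) = (2364/5619)
factor out 2^2: 2364 = 2^2·591; with 5619 mod 8 = 3, (2/5619) = -1; sign now -1; continue with (591/5619)
flip (591/5619) -> (5619/591): both odd, 591 mod 4 = 3, 5619 mod 4 = 3, so the flip contributes -1; sign now +1
(5619/591): 5619 mod 591 = 300, so (5619/591) = (300/591)
factor out 2^2: 300 = 2^2·75; with 591 mod 8 = 7, (2/591) = +1; sign now +1; continue with (75/591)
flip (75/591) -> (591/75): both odd, 75 mod 4 = 3, 591 mod 4 = 3, so the flip contributes -1; sign now -1
(591/75): 591 mod 75 = 66, so (591/75) = (66/75)
factor out 2^1: 66 = 2^1·33; with 75 mod 8 = 3, (2/75) = -1; sign now +1; continue with (33/75)
flip (33/75) -> (75/33): both odd, 33 mod 4 = 1, 75 mod 4 = 3, so the flip contributes +1; sign now +1
(75/33): 75 mod 33 = 9, so (75/33) = (9/33)
flip (9/33) -> (33/9): both odd, 9 mod 4 = 1, 33 mod 4 = 1, so the flip contributes +1; sign now +1
(33/9): 33 mod 9 = 6, so (33/9) = (6/9)
factor out 2^1: 6 = 2^1·3; with 9 mod 8 = 1, (2/9) = +1; sign now +1; continue with (3/9)
flip (3/9) -> (9/3): both odd, 3 mod 4 = 3, 9 mod 4 = 1, so the flip contributes +1; sign now +1
(9/3): 9 mod 3 = 0, so (9/3) = (0/3)
reached (0/3); gcd(a, n) > 1, so (0/3) = 0 and the symbol is 0

0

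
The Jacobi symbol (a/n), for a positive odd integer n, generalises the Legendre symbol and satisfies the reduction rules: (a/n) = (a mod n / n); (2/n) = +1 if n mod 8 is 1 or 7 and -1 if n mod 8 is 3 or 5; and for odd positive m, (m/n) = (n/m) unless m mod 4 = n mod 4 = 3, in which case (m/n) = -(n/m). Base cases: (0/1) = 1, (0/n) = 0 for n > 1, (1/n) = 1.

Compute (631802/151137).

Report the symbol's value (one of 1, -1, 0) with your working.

(631802/151137): 631802 mod 151137 = 27254, so (631802/151137) = (27254/151137)
factor out 2^1: 27254 = 2^1·13627; with 151137 mod 8 = 1, (2/151137) = +1; sign now +1; continue with (13627/151137)
flip (13627/151137) -> (151137/13627): both odd, 13627 mod 4 = 3, 151137 mod 4 = 1, so the flip contributes +1; sign now +1
(151137/13627): 151137 mod 13627 = 1240, so (151137/13627) = (1240/13627)
factor out 2^3: 1240 = 2^3·155; with 13627 mod 8 = 3, (2/13627) = -1; sign now -1; continue with (155/13627)
flip (155/13627) -> (13627/155): both odd, 155 mod 4 = 3, 13627 mod 4 = 3, so the flip contributes -1; sign now +1
(13627/155): 13627 mod 155 = 142, so (13627/155) = (142/155)
factor out 2^1: 142 = 2^1·71; with 155 mod 8 = 3, (2/155) = -1; sign now -1; continue with (71/155)
flip (71/155) -> (155/71): both odd, 71 mod 4 = 3, 155 mod 4 = 3, so the flip contributes -1; sign now +1
(155/71): 155 mod 71 = 13, so (155/71) = (13/71)
flip (13/71) -> (71/13): both odd, 13 mod 4 = 1, 71 mod 4 = 3, so the flip contributes +1; sign now +1
(71/13): 71 mod 13 = 6, so (71/13) = (6/13)
factor out 2^1: 6 = 2^1·3; with 13 mod 8 = 5, (2/13) = -1; sign now -1; continue with (3/13)
flip (3/13) -> (13/3): both odd, 3 mod 4 = 3, 13 mod 4 = 1, so the flip contributes +1; sign now -1
(13/3): 13 mod 3 = 1, so (13/3) = (1/3)
reached (1/3) = 1, so the symbol is -1

-1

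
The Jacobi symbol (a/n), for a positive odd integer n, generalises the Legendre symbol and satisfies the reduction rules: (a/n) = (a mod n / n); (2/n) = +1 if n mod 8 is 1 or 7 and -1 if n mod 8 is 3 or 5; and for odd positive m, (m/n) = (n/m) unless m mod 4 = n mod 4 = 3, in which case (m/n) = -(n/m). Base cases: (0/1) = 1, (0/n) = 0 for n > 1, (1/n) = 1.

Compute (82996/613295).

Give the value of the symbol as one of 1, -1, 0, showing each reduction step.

-1

factor out 2^2: 82996 = 2^2·20749; with 613295 mod 8 = 7, (2/613295) = +1; sign now +1; continue with (20749/613295)
flip (20749/613295) -> (613295/20749): both odd, 20749 mod 4 = 1, 613295 mod 4 = 3, so the flip contributes +1; sign now +1
(613295/20749): 613295 mod 20749 = 11574, so (613295/20749) = (11574/20749)
factor out 2^1: 11574 = 2^1·5787; with 20749 mod 8 = 5, (2/20749) = -1; sign now -1; continue with (5787/20749)
flip (5787/20749) -> (20749/5787): both odd, 5787 mod 4 = 3, 20749 mod 4 = 1, so the flip contributes +1; sign now -1
(20749/5787): 20749 mod 5787 = 3388, so (20749/5787) = (3388/5787)
factor out 2^2: 3388 = 2^2·847; with 5787 mod 8 = 3, (2/5787) = -1; sign now -1; continue with (847/5787)
flip (847/5787) -> (5787/847): both odd, 847 mod 4 = 3, 5787 mod 4 = 3, so the flip contributes -1; sign now +1
(5787/847): 5787 mod 847 = 705, so (5787/847) = (705/847)
flip (705/847) -> (847/705): both odd, 705 mod 4 = 1, 847 mod 4 = 3, so the flip contributes +1; sign now +1
(847/705): 847 mod 705 = 142, so (847/705) = (142/705)
factor out 2^1: 142 = 2^1·71; with 705 mod 8 = 1, (2/705) = +1; sign now +1; continue with (71/705)
flip (71/705) -> (705/71): both odd, 71 mod 4 = 3, 705 mod 4 = 1, so the flip contributes +1; sign now +1
(705/71): 705 mod 71 = 66, so (705/71) = (66/71)
factor out 2^1: 66 = 2^1·33; with 71 mod 8 = 7, (2/71) = +1; sign now +1; continue with (33/71)
flip (33/71) -> (71/33): both odd, 33 mod 4 = 1, 71 mod 4 = 3, so the flip contributes +1; sign now +1
(71/33): 71 mod 33 = 5, so (71/33) = (5/33)
flip (5/33) -> (33/5): both odd, 5 mod 4 = 1, 33 mod 4 = 1, so the flip contributes +1; sign now +1
(33/5): 33 mod 5 = 3, so (33/5) = (3/5)
flip (3/5) -> (5/3): both odd, 3 mod 4 = 3, 5 mod 4 = 1, so the flip contributes +1; sign now +1
(5/3): 5 mod 3 = 2, so (5/3) = (2/3)
factor out 2^1: 2 = 2^1·1; with 3 mod 8 = 3, (2/3) = -1; sign now -1; continue with (1/3)
reached (1/3) = 1, so the symbol is -1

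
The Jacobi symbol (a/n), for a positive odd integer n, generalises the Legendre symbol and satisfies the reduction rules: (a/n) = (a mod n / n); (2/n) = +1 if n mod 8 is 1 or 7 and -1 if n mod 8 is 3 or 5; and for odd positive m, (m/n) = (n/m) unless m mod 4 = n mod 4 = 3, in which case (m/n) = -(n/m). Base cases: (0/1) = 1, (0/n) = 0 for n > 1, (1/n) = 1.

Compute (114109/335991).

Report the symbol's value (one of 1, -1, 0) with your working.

-1

reciprocity: (114109/335991) = +1·(335991/114109) since 114109 mod 4 = 1, 335991 mod 4 = 3; sign now +1
(335991/114109) = (107773/114109)   [reduce mod 114109]
reciprocity: (107773/114109) = +1·(114109/107773) since 107773 mod 4 = 1, 114109 mod 4 = 1; sign now +1
(114109/107773) = (6336/107773)   [reduce mod 107773]
6336 = 2^6·99; (2/107773) = -1 since 107773 mod 8 = 5, so (6336/107773) = (-1)^6·(99/107773); sign now +1
reciprocity: (99/107773) = +1·(107773/99) since 99 mod 4 = 3, 107773 mod 4 = 1; sign now +1
(107773/99) = (61/99)   [reduce mod 99]
reciprocity: (61/99) = +1·(99/61) since 61 mod 4 = 1, 99 mod 4 = 3; sign now +1
(99/61) = (38/61)   [reduce mod 61]
38 = 2^1·19; (2/61) = -1 since 61 mod 8 = 5, so (38/61) = (-1)^1·(19/61); sign now -1
reciprocity: (19/61) = +1·(61/19) since 19 mod 4 = 3, 61 mod 4 = 1; sign now -1
(61/19) = (4/19)   [reduce mod 19]
4 = 2^2·1; (2/19) = -1 since 19 mod 8 = 3, so (4/19) = (-1)^2·(1/19); sign now -1
(1/19) = 1; final value = sign = -1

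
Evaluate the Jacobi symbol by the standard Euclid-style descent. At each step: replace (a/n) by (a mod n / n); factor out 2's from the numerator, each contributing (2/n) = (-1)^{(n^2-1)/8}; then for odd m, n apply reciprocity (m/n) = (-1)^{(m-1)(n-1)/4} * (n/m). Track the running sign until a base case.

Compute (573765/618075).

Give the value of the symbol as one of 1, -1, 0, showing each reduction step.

flip (573765/618075) -> (618075/573765): both odd, 573765 mod 4 = 1, 618075 mod 4 = 3, so the flip contributes +1; sign now +1
(618075/573765): 618075 mod 573765 = 44310, so (618075/573765) = (44310/573765)
factor out 2^1: 44310 = 2^1·22155; with 573765 mod 8 = 5, (2/573765) = -1; sign now -1; continue with (22155/573765)
flip (22155/573765) -> (573765/22155): both odd, 22155 mod 4 = 3, 573765 mod 4 = 1, so the flip contributes +1; sign now -1
(573765/22155): 573765 mod 22155 = 19890, so (573765/22155) = (19890/22155)
factor out 2^1: 19890 = 2^1·9945; with 22155 mod 8 = 3, (2/22155) = -1; sign now +1; continue with (9945/22155)
flip (9945/22155) -> (22155/9945): both odd, 9945 mod 4 = 1, 22155 mod 4 = 3, so the flip contributes +1; sign now +1
(22155/9945): 22155 mod 9945 = 2265, so (22155/9945) = (2265/9945)
flip (2265/9945) -> (9945/2265): both odd, 2265 mod 4 = 1, 9945 mod 4 = 1, so the flip contributes +1; sign now +1
(9945/2265): 9945 mod 2265 = 885, so (9945/2265) = (885/2265)
flip (885/2265) -> (2265/885): both odd, 885 mod 4 = 1, 2265 mod 4 = 1, so the flip contributes +1; sign now +1
(2265/885): 2265 mod 885 = 495, so (2265/885) = (495/885)
flip (495/885) -> (885/495): both odd, 495 mod 4 = 3, 885 mod 4 = 1, so the flip contributes +1; sign now +1
(885/495): 885 mod 495 = 390, so (885/495) = (390/495)
factor out 2^1: 390 = 2^1·195; with 495 mod 8 = 7, (2/495) = +1; sign now +1; continue with (195/495)
flip (195/495) -> (495/195): both odd, 195 mod 4 = 3, 495 mod 4 = 3, so the flip contributes -1; sign now -1
(495/195): 495 mod 195 = 105, so (495/195) = (105/195)
flip (105/195) -> (195/105): both odd, 105 mod 4 = 1, 195 mod 4 = 3, so the flip contributes +1; sign now -1
(195/105): 195 mod 105 = 90, so (195/105) = (90/105)
factor out 2^1: 90 = 2^1·45; with 105 mod 8 = 1, (2/105) = +1; sign now -1; continue with (45/105)
flip (45/105) -> (105/45): both odd, 45 mod 4 = 1, 105 mod 4 = 1, so the flip contributes +1; sign now -1
(105/45): 105 mod 45 = 15, so (105/45) = (15/45)
flip (15/45) -> (45/15): both odd, 15 mod 4 = 3, 45 mod 4 = 1, so the flip contributes +1; sign now -1
(45/15): 45 mod 15 = 0, so (45/15) = (0/15)
reached (0/15); gcd(a, n) > 1, so (0/15) = 0 and the symbol is 0

0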